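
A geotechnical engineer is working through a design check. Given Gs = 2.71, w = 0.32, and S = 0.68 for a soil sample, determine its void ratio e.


Using the relation e = Gs * w / S
e = 2.71 * 0.32 / 0.68
e = 1.2753


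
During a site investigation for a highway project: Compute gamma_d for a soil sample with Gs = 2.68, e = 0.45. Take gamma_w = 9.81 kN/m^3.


Using gamma_d = Gs * gamma_w / (1 + e)
gamma_d = 2.68 * 9.81 / (1 + 0.45)
gamma_d = 2.68 * 9.81 / 1.45
gamma_d = 18.132 kN/m^3


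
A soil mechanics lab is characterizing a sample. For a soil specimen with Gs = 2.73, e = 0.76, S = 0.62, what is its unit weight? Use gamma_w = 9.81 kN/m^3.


Using gamma = gamma_w * (Gs + S*e) / (1 + e)
Numerator: Gs + S*e = 2.73 + 0.62*0.76 = 3.2012
Denominator: 1 + e = 1 + 0.76 = 1.76
gamma = 9.81 * 3.2012 / 1.76
gamma = 17.843 kN/m^3


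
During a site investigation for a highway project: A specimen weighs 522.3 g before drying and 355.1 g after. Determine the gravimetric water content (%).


Using w = (m_wet - m_dry) / m_dry * 100
m_wet - m_dry = 522.3 - 355.1 = 167.2 g
w = 167.2 / 355.1 * 100
w = 47.09 %


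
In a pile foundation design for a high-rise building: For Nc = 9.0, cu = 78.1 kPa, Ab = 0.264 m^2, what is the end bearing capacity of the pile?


Using Qb = Nc * cu * Ab
Qb = 9.0 * 78.1 * 0.264
Qb = 185.57 kN


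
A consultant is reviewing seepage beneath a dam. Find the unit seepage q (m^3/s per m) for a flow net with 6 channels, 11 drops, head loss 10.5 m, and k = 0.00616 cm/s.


Convert k to m/s for unit consistency with H:
k = 0.00616 cm/s = 0.00616 / 100 m/s = 6.16e-05 m/s
Using q = k * H * Nf / Nd
Nf / Nd = 6 / 11 = 0.5455
q = 6.16e-05 * 10.5 * 0.5455
q = 0.0003528 m^3/s per m


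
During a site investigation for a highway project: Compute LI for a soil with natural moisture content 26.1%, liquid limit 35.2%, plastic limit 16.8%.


Result: 0.505

Derivation:
First compute the plasticity index:
PI = LL - PL = 35.2 - 16.8 = 18.4
Then compute the liquidity index:
LI = (w - PL) / PI
LI = (26.1 - 16.8) / 18.4
LI = 0.505


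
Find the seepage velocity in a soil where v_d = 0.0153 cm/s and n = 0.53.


Using v_s = v_d / n
v_s = 0.0153 / 0.53
v_s = 0.02887 cm/s


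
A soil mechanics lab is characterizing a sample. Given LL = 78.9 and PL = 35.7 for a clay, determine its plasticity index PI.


Using PI = LL - PL
PI = 78.9 - 35.7
PI = 43.2


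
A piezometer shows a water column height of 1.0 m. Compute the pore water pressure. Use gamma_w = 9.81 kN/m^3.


Result: 9.81 kPa

Derivation:
Using u = gamma_w * h_w
u = 9.81 * 1.0
u = 9.81 kPa


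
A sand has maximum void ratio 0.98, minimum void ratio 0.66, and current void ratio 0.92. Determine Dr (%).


Using Dr = (e_max - e) / (e_max - e_min) * 100
e_max - e = 0.98 - 0.92 = 0.06
e_max - e_min = 0.98 - 0.66 = 0.32
Dr = 0.06 / 0.32 * 100
Dr = 18.75 %


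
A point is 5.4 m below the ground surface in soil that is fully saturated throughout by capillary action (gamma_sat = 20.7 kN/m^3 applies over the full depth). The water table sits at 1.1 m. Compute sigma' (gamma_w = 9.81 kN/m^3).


Total stress = gamma_sat * depth
sigma = 20.7 * 5.4 = 111.78 kPa
Pore water pressure u = gamma_w * (depth - d_wt)
u = 9.81 * (5.4 - 1.1) = 42.183 kPa
Effective stress = sigma - u
sigma' = 111.78 - 42.183 = 69.6 kPa


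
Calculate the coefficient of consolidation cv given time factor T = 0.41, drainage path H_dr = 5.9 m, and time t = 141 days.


Result: 0.10122 m^2/day

Derivation:
Using cv = T * H_dr^2 / t
H_dr^2 = 5.9^2 = 34.81
cv = 0.41 * 34.81 / 141
cv = 0.10122 m^2/day


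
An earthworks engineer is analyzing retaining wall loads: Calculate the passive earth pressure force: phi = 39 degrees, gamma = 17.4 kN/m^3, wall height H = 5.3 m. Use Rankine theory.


Result: 1074.18 kN/m

Derivation:
Compute passive earth pressure coefficient:
Kp = tan^2(45 + phi/2) = tan^2(64.5) = 4.395495
Compute passive force:
Pp = 0.5 * Kp * gamma * H^2
Pp = 0.5 * 4.395495 * 17.4 * 5.3^2
Pp = 1074.18 kN/m


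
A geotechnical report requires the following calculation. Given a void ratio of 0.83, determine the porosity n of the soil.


Using the relation n = e / (1 + e)
n = 0.83 / (1 + 0.83)
n = 0.83 / 1.83
n = 0.4536


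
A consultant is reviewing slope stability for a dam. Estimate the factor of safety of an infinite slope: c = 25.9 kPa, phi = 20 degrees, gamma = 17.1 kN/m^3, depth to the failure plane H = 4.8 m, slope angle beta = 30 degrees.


Using Fs = c / (gamma*H*sin(beta)*cos(beta)) + tan(phi)/tan(beta)
Cohesion contribution = 25.9 / (17.1*4.8*sin(30)*cos(30))
Cohesion contribution = 0.728722
Friction contribution = tan(20)/tan(30) = 0.630415
Fs = 0.728722 + 0.630415
Fs = 1.359


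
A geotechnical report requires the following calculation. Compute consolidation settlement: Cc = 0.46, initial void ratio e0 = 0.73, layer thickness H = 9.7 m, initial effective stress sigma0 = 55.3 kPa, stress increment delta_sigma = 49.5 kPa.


Result: 0.7161 m

Derivation:
Using Sc = Cc * H / (1 + e0) * log10((sigma0 + delta_sigma) / sigma0)
Stress ratio = (55.3 + 49.5) / 55.3 = 1.89512
log10(1.89512) = 0.277636
Cc * H / (1 + e0) = 0.46 * 9.7 / (1 + 0.73) = 2.57919
Sc = 2.57919 * 0.277636
Sc = 0.7161 m


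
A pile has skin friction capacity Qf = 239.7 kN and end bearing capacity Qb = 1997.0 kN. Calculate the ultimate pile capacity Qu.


Using Qu = Qf + Qb
Qu = 239.7 + 1997.0
Qu = 2236.7 kN


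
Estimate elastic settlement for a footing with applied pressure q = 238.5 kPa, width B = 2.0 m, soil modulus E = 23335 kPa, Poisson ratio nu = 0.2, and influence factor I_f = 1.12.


Using Se = q * B * (1 - nu^2) * I_f / E
1 - nu^2 = 1 - 0.2^2 = 0.96
Se = 238.5 * 2.0 * 0.96 * 1.12 / 23335
Se = 0.021979 m
Convert to mm: Se = 0.021979 * 1000 = 21.979 mm


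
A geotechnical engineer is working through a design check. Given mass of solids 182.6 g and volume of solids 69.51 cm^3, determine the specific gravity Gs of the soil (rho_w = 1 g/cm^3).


Using Gs = m_s / (V_s * rho_w)
Since rho_w = 1 g/cm^3:
Gs = 182.6 / 69.51
Gs = 2.627


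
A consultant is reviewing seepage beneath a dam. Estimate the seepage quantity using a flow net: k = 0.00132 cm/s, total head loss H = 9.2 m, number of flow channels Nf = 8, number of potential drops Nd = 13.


Result: 7.473e-05 m^3/s per m

Derivation:
Convert k to m/s for unit consistency with H:
k = 0.00132 cm/s = 0.00132 / 100 m/s = 1.32e-05 m/s
Using q = k * H * Nf / Nd
Nf / Nd = 8 / 13 = 0.6154
q = 1.32e-05 * 9.2 * 0.6154
q = 7.473e-05 m^3/s per m


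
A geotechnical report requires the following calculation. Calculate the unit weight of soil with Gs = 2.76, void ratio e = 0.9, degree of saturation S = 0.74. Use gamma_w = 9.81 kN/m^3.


Using gamma = gamma_w * (Gs + S*e) / (1 + e)
Numerator: Gs + S*e = 2.76 + 0.74*0.9 = 3.426
Denominator: 1 + e = 1 + 0.9 = 1.9
gamma = 9.81 * 3.426 / 1.9
gamma = 17.689 kN/m^3


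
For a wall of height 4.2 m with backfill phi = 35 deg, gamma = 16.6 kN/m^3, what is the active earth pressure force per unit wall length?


Compute active earth pressure coefficient:
Ka = tan^2(45 - phi/2) = tan^2(27.5) = 0.27099
Compute active force:
Pa = 0.5 * Ka * gamma * H^2
Pa = 0.5 * 0.27099 * 16.6 * 4.2^2
Pa = 39.68 kN/m


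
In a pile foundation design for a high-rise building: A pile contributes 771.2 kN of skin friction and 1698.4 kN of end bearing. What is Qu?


Using Qu = Qf + Qb
Qu = 771.2 + 1698.4
Qu = 2469.6 kN


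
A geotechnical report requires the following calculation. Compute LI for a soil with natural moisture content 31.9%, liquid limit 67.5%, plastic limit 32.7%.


Result: -0.023

Derivation:
First compute the plasticity index:
PI = LL - PL = 67.5 - 32.7 = 34.8
Then compute the liquidity index:
LI = (w - PL) / PI
LI = (31.9 - 32.7) / 34.8
LI = -0.023


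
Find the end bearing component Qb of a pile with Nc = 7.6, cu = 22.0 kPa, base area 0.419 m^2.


Using Qb = Nc * cu * Ab
Qb = 7.6 * 22.0 * 0.419
Qb = 70.06 kN


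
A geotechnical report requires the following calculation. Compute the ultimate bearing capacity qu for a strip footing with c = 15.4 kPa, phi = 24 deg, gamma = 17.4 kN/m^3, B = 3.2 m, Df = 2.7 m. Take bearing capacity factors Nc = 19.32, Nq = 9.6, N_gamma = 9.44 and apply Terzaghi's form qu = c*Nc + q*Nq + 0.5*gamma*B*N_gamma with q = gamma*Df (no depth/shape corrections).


Result: 1011.35 kPa

Derivation:
Compute qu = c*Nc + gamma*Df*Nq + 0.5*gamma*B*N_gamma
Term 1: 15.4 * 19.32 = 297.528
Term 2: 17.4 * 2.7 * 9.6 = 451.008
Term 3: 0.5 * 17.4 * 3.2 * 9.44 = 262.8096
qu = 297.528 + 451.008 + 262.8096
qu = 1011.35 kPa


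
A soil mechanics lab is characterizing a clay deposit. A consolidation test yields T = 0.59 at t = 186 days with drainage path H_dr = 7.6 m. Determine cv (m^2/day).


Result: 0.18322 m^2/day

Derivation:
Using cv = T * H_dr^2 / t
H_dr^2 = 7.6^2 = 57.76
cv = 0.59 * 57.76 / 186
cv = 0.18322 m^2/day


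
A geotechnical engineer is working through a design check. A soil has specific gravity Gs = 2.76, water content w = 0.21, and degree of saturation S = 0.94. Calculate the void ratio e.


Using the relation e = Gs * w / S
e = 2.76 * 0.21 / 0.94
e = 0.6166


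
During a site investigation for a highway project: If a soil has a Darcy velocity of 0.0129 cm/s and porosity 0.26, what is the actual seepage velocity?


Using v_s = v_d / n
v_s = 0.0129 / 0.26
v_s = 0.04962 cm/s


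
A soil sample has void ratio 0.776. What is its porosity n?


Using the relation n = e / (1 + e)
n = 0.776 / (1 + 0.776)
n = 0.776 / 1.776
n = 0.4369


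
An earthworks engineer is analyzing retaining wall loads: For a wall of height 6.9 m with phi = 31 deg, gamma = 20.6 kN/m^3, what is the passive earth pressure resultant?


Result: 1531.97 kN/m

Derivation:
Compute passive earth pressure coefficient:
Kp = tan^2(45 + phi/2) = tan^2(60.5) = 3.124035
Compute passive force:
Pp = 0.5 * Kp * gamma * H^2
Pp = 0.5 * 3.124035 * 20.6 * 6.9^2
Pp = 1531.97 kN/m


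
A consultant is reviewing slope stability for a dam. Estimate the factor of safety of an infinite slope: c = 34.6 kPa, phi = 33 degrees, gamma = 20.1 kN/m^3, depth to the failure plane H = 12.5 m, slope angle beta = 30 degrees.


Result: 1.443

Derivation:
Using Fs = c / (gamma*H*sin(beta)*cos(beta)) + tan(phi)/tan(beta)
Cohesion contribution = 34.6 / (20.1*12.5*sin(30)*cos(30))
Cohesion contribution = 0.318031
Friction contribution = tan(33)/tan(30) = 1.12481
Fs = 0.318031 + 1.12481
Fs = 1.443


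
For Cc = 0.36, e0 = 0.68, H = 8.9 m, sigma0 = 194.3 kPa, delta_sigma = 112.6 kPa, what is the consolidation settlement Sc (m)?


Result: 0.3786 m

Derivation:
Using Sc = Cc * H / (1 + e0) * log10((sigma0 + delta_sigma) / sigma0)
Stress ratio = (194.3 + 112.6) / 194.3 = 1.57952
log10(1.57952) = 0.198524
Cc * H / (1 + e0) = 0.36 * 8.9 / (1 + 0.68) = 1.90714
Sc = 1.90714 * 0.198524
Sc = 0.3786 m


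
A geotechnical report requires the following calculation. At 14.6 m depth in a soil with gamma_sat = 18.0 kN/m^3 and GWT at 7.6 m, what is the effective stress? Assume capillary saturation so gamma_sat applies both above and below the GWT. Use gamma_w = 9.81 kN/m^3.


Total stress = gamma_sat * depth
sigma = 18.0 * 14.6 = 262.8 kPa
Pore water pressure u = gamma_w * (depth - d_wt)
u = 9.81 * (14.6 - 7.6) = 68.67 kPa
Effective stress = sigma - u
sigma' = 262.8 - 68.67 = 194.13 kPa


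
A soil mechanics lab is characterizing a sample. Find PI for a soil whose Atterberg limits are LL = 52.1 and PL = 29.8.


Result: 22.3

Derivation:
Using PI = LL - PL
PI = 52.1 - 29.8
PI = 22.3


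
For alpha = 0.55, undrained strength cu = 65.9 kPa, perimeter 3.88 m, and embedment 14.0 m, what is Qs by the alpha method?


Result: 1968.83 kN

Derivation:
Using Qs = alpha * cu * perimeter * L
Qs = 0.55 * 65.9 * 3.88 * 14.0
Qs = 1968.83 kN


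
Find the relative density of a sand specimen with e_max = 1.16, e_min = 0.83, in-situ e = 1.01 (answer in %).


Using Dr = (e_max - e) / (e_max - e_min) * 100
e_max - e = 1.16 - 1.01 = 0.15
e_max - e_min = 1.16 - 0.83 = 0.33
Dr = 0.15 / 0.33 * 100
Dr = 45.45 %


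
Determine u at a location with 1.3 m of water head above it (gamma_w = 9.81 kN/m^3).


Using u = gamma_w * h_w
u = 9.81 * 1.3
u = 12.75 kPa


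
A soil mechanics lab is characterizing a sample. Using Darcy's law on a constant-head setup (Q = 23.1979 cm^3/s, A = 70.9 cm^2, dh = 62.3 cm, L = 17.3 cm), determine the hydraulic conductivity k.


Result: 0.090857 cm/s

Derivation:
Compute hydraulic gradient:
i = dh / L = 62.3 / 17.3 = 3.60116
Then apply Darcy's law:
k = Q / (A * i)
k = 23.1979 / (70.9 * 3.60116)
k = 23.1979 / 255.322
k = 0.090857 cm/s


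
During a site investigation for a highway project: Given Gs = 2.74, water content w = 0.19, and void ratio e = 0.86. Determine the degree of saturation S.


Using S = Gs * w / e
S = 2.74 * 0.19 / 0.86
S = 0.6053


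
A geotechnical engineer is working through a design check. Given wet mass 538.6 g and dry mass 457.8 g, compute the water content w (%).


Result: 17.65 %

Derivation:
Using w = (m_wet - m_dry) / m_dry * 100
m_wet - m_dry = 538.6 - 457.8 = 80.8 g
w = 80.8 / 457.8 * 100
w = 17.65 %


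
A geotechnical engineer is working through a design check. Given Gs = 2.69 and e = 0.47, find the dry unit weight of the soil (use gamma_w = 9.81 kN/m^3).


Result: 17.952 kN/m^3

Derivation:
Using gamma_d = Gs * gamma_w / (1 + e)
gamma_d = 2.69 * 9.81 / (1 + 0.47)
gamma_d = 2.69 * 9.81 / 1.47
gamma_d = 17.952 kN/m^3


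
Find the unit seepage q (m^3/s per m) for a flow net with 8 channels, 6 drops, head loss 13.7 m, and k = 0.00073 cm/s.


Convert k to m/s for unit consistency with H:
k = 0.00073 cm/s = 0.00073 / 100 m/s = 7.3e-06 m/s
Using q = k * H * Nf / Nd
Nf / Nd = 8 / 6 = 1.3333
q = 7.3e-06 * 13.7 * 1.3333
q = 0.0001333 m^3/s per m


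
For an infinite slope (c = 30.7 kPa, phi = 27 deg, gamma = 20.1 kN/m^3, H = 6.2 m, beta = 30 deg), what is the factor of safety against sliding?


Using Fs = c / (gamma*H*sin(beta)*cos(beta)) + tan(phi)/tan(beta)
Cohesion contribution = 30.7 / (20.1*6.2*sin(30)*cos(30))
Cohesion contribution = 0.568918
Friction contribution = tan(27)/tan(30) = 0.882524
Fs = 0.568918 + 0.882524
Fs = 1.451


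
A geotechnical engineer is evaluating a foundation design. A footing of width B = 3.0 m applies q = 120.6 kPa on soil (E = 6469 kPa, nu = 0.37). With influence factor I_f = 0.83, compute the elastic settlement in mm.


Result: 40.066 mm

Derivation:
Using Se = q * B * (1 - nu^2) * I_f / E
1 - nu^2 = 1 - 0.37^2 = 0.8631
Se = 120.6 * 3.0 * 0.8631 * 0.83 / 6469
Se = 0.040066 m
Convert to mm: Se = 0.040066 * 1000 = 40.066 mm


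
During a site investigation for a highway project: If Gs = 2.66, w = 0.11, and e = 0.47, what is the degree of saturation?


Using S = Gs * w / e
S = 2.66 * 0.11 / 0.47
S = 0.6226


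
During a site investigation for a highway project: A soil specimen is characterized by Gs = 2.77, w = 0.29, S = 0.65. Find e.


Using the relation e = Gs * w / S
e = 2.77 * 0.29 / 0.65
e = 1.2358


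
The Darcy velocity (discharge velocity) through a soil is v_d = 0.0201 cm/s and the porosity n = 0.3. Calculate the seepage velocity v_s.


Using v_s = v_d / n
v_s = 0.0201 / 0.3
v_s = 0.067 cm/s


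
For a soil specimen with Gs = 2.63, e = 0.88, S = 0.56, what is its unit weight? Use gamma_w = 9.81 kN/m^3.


Using gamma = gamma_w * (Gs + S*e) / (1 + e)
Numerator: Gs + S*e = 2.63 + 0.56*0.88 = 3.1228
Denominator: 1 + e = 1 + 0.88 = 1.88
gamma = 9.81 * 3.1228 / 1.88
gamma = 16.295 kN/m^3


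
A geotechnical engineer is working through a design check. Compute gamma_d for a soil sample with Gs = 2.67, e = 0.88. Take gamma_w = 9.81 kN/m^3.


Using gamma_d = Gs * gamma_w / (1 + e)
gamma_d = 2.67 * 9.81 / (1 + 0.88)
gamma_d = 2.67 * 9.81 / 1.88
gamma_d = 13.932 kN/m^3


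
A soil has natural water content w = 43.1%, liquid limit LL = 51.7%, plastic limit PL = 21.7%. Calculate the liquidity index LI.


First compute the plasticity index:
PI = LL - PL = 51.7 - 21.7 = 30.0
Then compute the liquidity index:
LI = (w - PL) / PI
LI = (43.1 - 21.7) / 30.0
LI = 0.713


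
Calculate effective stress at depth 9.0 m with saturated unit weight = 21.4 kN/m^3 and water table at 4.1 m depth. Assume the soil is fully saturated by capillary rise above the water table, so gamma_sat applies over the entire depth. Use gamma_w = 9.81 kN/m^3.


Total stress = gamma_sat * depth
sigma = 21.4 * 9.0 = 192.6 kPa
Pore water pressure u = gamma_w * (depth - d_wt)
u = 9.81 * (9.0 - 4.1) = 48.069 kPa
Effective stress = sigma - u
sigma' = 192.6 - 48.069 = 144.53 kPa


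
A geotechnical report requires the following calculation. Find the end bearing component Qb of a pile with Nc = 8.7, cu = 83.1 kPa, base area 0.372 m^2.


Result: 268.94 kN

Derivation:
Using Qb = Nc * cu * Ab
Qb = 8.7 * 83.1 * 0.372
Qb = 268.94 kN


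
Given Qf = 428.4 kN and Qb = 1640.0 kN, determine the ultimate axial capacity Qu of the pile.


Using Qu = Qf + Qb
Qu = 428.4 + 1640.0
Qu = 2068.4 kN


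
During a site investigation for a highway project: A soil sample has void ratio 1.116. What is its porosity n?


Using the relation n = e / (1 + e)
n = 1.116 / (1 + 1.116)
n = 1.116 / 2.116
n = 0.5274


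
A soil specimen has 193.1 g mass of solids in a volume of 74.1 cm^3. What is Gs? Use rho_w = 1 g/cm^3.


Using Gs = m_s / (V_s * rho_w)
Since rho_w = 1 g/cm^3:
Gs = 193.1 / 74.1
Gs = 2.606


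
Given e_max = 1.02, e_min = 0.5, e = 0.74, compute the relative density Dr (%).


Result: 53.85 %

Derivation:
Using Dr = (e_max - e) / (e_max - e_min) * 100
e_max - e = 1.02 - 0.74 = 0.28
e_max - e_min = 1.02 - 0.5 = 0.52
Dr = 0.28 / 0.52 * 100
Dr = 53.85 %


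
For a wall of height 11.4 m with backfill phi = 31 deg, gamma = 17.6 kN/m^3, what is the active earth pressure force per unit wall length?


Compute active earth pressure coefficient:
Ka = tan^2(45 - phi/2) = tan^2(29.5) = 0.320099
Compute active force:
Pa = 0.5 * Ka * gamma * H^2
Pa = 0.5 * 0.320099 * 17.6 * 11.4^2
Pa = 366.08 kN/m


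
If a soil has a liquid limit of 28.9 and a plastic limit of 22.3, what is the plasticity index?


Using PI = LL - PL
PI = 28.9 - 22.3
PI = 6.6


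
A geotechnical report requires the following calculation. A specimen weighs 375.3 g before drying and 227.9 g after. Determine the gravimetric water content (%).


Result: 64.68 %

Derivation:
Using w = (m_wet - m_dry) / m_dry * 100
m_wet - m_dry = 375.3 - 227.9 = 147.4 g
w = 147.4 / 227.9 * 100
w = 64.68 %


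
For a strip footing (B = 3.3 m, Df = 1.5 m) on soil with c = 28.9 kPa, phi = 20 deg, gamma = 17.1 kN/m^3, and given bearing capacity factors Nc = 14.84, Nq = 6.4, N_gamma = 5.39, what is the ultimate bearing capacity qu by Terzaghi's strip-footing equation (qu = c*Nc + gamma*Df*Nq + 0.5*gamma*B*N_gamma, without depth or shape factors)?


Result: 745.11 kPa

Derivation:
Compute qu = c*Nc + gamma*Df*Nq + 0.5*gamma*B*N_gamma
Term 1: 28.9 * 14.84 = 428.876
Term 2: 17.1 * 1.5 * 6.4 = 164.16
Term 3: 0.5 * 17.1 * 3.3 * 5.39 = 152.07885
qu = 428.876 + 164.16 + 152.07885
qu = 745.11 kPa


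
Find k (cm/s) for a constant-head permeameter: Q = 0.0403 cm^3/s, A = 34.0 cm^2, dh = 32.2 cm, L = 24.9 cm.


Compute hydraulic gradient:
i = dh / L = 32.2 / 24.9 = 1.29317
Then apply Darcy's law:
k = Q / (A * i)
k = 0.0403 / (34.0 * 1.29317)
k = 0.0403 / 43.9679
k = 0.000917 cm/s


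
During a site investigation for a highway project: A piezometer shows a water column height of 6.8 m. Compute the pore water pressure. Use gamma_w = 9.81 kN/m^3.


Result: 66.71 kPa

Derivation:
Using u = gamma_w * h_w
u = 9.81 * 6.8
u = 66.71 kPa


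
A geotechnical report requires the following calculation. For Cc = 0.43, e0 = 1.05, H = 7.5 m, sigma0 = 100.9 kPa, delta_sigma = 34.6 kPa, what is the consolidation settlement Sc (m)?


Using Sc = Cc * H / (1 + e0) * log10((sigma0 + delta_sigma) / sigma0)
Stress ratio = (100.9 + 34.6) / 100.9 = 1.34291
log10(1.34291) = 0.128048
Cc * H / (1 + e0) = 0.43 * 7.5 / (1 + 1.05) = 1.57317
Sc = 1.57317 * 0.128048
Sc = 0.2014 m


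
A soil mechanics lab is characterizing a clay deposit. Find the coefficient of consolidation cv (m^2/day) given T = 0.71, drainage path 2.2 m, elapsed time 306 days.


Using cv = T * H_dr^2 / t
H_dr^2 = 2.2^2 = 4.84
cv = 0.71 * 4.84 / 306
cv = 0.01123 m^2/day


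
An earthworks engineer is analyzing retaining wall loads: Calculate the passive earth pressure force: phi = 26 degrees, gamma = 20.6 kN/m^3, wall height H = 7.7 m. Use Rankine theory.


Compute passive earth pressure coefficient:
Kp = tan^2(45 + phi/2) = tan^2(58.0) = 2.561071
Compute passive force:
Pp = 0.5 * Kp * gamma * H^2
Pp = 0.5 * 2.561071 * 20.6 * 7.7^2
Pp = 1564.01 kN/m


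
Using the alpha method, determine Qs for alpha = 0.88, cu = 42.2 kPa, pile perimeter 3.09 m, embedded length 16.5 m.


Using Qs = alpha * cu * perimeter * L
Qs = 0.88 * 42.2 * 3.09 * 16.5
Qs = 1893.38 kN


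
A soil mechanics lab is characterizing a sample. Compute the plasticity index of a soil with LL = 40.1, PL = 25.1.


Using PI = LL - PL
PI = 40.1 - 25.1
PI = 15.0


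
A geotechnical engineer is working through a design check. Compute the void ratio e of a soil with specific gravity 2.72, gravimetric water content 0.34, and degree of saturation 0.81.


Result: 1.1417

Derivation:
Using the relation e = Gs * w / S
e = 2.72 * 0.34 / 0.81
e = 1.1417


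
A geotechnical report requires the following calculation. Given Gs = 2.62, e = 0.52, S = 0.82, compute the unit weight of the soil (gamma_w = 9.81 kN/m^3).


Result: 19.661 kN/m^3

Derivation:
Using gamma = gamma_w * (Gs + S*e) / (1 + e)
Numerator: Gs + S*e = 2.62 + 0.82*0.52 = 3.0464
Denominator: 1 + e = 1 + 0.52 = 1.52
gamma = 9.81 * 3.0464 / 1.52
gamma = 19.661 kN/m^3


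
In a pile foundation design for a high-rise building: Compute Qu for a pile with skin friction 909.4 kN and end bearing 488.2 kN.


Using Qu = Qf + Qb
Qu = 909.4 + 488.2
Qu = 1397.6 kN


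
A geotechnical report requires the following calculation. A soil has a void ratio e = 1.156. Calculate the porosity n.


Using the relation n = e / (1 + e)
n = 1.156 / (1 + 1.156)
n = 1.156 / 2.156
n = 0.5362


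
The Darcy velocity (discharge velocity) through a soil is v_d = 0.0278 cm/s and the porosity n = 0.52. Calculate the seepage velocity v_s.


Using v_s = v_d / n
v_s = 0.0278 / 0.52
v_s = 0.05346 cm/s


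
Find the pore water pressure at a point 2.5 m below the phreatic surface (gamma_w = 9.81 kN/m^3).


Using u = gamma_w * h_w
u = 9.81 * 2.5
u = 24.53 kPa


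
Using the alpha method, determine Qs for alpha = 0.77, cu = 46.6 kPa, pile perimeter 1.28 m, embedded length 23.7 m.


Result: 1088.52 kN

Derivation:
Using Qs = alpha * cu * perimeter * L
Qs = 0.77 * 46.6 * 1.28 * 23.7
Qs = 1088.52 kN


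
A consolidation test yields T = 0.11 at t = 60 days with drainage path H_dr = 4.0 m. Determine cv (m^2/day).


Using cv = T * H_dr^2 / t
H_dr^2 = 4.0^2 = 16.0
cv = 0.11 * 16.0 / 60
cv = 0.02933 m^2/day


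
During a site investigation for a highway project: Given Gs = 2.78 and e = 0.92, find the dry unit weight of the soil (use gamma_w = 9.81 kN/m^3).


Using gamma_d = Gs * gamma_w / (1 + e)
gamma_d = 2.78 * 9.81 / (1 + 0.92)
gamma_d = 2.78 * 9.81 / 1.92
gamma_d = 14.204 kN/m^3


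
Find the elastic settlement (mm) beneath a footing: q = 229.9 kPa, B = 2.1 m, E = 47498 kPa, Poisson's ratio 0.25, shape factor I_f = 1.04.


Result: 9.91 mm

Derivation:
Using Se = q * B * (1 - nu^2) * I_f / E
1 - nu^2 = 1 - 0.25^2 = 0.9375
Se = 229.9 * 2.1 * 0.9375 * 1.04 / 47498
Se = 0.009910 m
Convert to mm: Se = 0.009910 * 1000 = 9.91 mm


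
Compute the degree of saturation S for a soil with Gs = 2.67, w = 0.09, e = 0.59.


Result: 0.4073

Derivation:
Using S = Gs * w / e
S = 2.67 * 0.09 / 0.59
S = 0.4073


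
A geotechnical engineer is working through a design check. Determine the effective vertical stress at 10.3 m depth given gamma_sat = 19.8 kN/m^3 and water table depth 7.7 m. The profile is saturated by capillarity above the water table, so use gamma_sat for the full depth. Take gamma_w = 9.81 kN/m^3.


Result: 178.43 kPa

Derivation:
Total stress = gamma_sat * depth
sigma = 19.8 * 10.3 = 203.94 kPa
Pore water pressure u = gamma_w * (depth - d_wt)
u = 9.81 * (10.3 - 7.7) = 25.506 kPa
Effective stress = sigma - u
sigma' = 203.94 - 25.506 = 178.43 kPa


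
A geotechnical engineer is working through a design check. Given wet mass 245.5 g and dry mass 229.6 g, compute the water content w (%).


Using w = (m_wet - m_dry) / m_dry * 100
m_wet - m_dry = 245.5 - 229.6 = 15.9 g
w = 15.9 / 229.6 * 100
w = 6.93 %


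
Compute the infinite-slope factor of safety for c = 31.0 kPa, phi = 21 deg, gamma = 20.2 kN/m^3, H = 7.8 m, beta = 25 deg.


Using Fs = c / (gamma*H*sin(beta)*cos(beta)) + tan(phi)/tan(beta)
Cohesion contribution = 31.0 / (20.2*7.8*sin(25)*cos(25))
Cohesion contribution = 0.513679
Friction contribution = tan(21)/tan(25) = 0.823199
Fs = 0.513679 + 0.823199
Fs = 1.337


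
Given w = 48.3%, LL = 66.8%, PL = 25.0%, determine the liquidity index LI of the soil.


First compute the plasticity index:
PI = LL - PL = 66.8 - 25.0 = 41.8
Then compute the liquidity index:
LI = (w - PL) / PI
LI = (48.3 - 25.0) / 41.8
LI = 0.557


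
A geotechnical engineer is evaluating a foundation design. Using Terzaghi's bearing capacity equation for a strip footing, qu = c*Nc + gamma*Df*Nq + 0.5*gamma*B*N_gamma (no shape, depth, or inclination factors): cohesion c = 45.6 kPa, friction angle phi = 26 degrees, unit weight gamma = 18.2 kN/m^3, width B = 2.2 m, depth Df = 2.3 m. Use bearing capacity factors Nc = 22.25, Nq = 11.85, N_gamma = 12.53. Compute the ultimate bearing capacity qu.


Result: 1761.49 kPa

Derivation:
Compute qu = c*Nc + gamma*Df*Nq + 0.5*gamma*B*N_gamma
Term 1: 45.6 * 22.25 = 1014.6
Term 2: 18.2 * 2.3 * 11.85 = 496.041
Term 3: 0.5 * 18.2 * 2.2 * 12.53 = 250.8506
qu = 1014.6 + 496.041 + 250.8506
qu = 1761.49 kPa


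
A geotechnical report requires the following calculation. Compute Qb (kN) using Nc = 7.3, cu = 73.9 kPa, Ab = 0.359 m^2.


Result: 193.67 kN

Derivation:
Using Qb = Nc * cu * Ab
Qb = 7.3 * 73.9 * 0.359
Qb = 193.67 kN


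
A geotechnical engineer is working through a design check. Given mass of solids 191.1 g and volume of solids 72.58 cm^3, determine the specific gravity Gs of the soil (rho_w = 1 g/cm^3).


Result: 2.633

Derivation:
Using Gs = m_s / (V_s * rho_w)
Since rho_w = 1 g/cm^3:
Gs = 191.1 / 72.58
Gs = 2.633


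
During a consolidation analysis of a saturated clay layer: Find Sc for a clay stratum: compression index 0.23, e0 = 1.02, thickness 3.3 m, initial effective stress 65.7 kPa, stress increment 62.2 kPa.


Using Sc = Cc * H / (1 + e0) * log10((sigma0 + delta_sigma) / sigma0)
Stress ratio = (65.7 + 62.2) / 65.7 = 1.94673
log10(1.94673) = 0.289305
Cc * H / (1 + e0) = 0.23 * 3.3 / (1 + 1.02) = 0.375743
Sc = 0.375743 * 0.289305
Sc = 0.1087 m


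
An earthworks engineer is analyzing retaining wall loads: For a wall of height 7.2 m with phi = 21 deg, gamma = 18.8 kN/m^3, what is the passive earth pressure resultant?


Compute passive earth pressure coefficient:
Kp = tan^2(45 + phi/2) = tan^2(55.5) = 2.117051
Compute passive force:
Pp = 0.5 * Kp * gamma * H^2
Pp = 0.5 * 2.117051 * 18.8 * 7.2^2
Pp = 1031.63 kN/m


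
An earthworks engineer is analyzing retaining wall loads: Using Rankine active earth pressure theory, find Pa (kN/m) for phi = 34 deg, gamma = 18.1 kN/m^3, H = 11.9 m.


Compute active earth pressure coefficient:
Ka = tan^2(45 - phi/2) = tan^2(28.0) = 0.282715
Compute active force:
Pa = 0.5 * Ka * gamma * H^2
Pa = 0.5 * 0.282715 * 18.1 * 11.9^2
Pa = 362.32 kN/m


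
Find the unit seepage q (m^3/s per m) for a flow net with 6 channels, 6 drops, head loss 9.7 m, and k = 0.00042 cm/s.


Result: 4.074e-05 m^3/s per m

Derivation:
Convert k to m/s for unit consistency with H:
k = 0.00042 cm/s = 0.00042 / 100 m/s = 4.2e-06 m/s
Using q = k * H * Nf / Nd
Nf / Nd = 6 / 6 = 1.0
q = 4.2e-06 * 9.7 * 1.0
q = 4.074e-05 m^3/s per m


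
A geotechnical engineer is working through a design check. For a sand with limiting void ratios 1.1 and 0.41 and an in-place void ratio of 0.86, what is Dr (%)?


Using Dr = (e_max - e) / (e_max - e_min) * 100
e_max - e = 1.1 - 0.86 = 0.24
e_max - e_min = 1.1 - 0.41 = 0.69
Dr = 0.24 / 0.69 * 100
Dr = 34.78 %


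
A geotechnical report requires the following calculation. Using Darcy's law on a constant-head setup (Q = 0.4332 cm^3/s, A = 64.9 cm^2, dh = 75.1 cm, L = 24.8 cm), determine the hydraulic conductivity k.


Compute hydraulic gradient:
i = dh / L = 75.1 / 24.8 = 3.02823
Then apply Darcy's law:
k = Q / (A * i)
k = 0.4332 / (64.9 * 3.02823)
k = 0.4332 / 196.532
k = 0.002204 cm/s


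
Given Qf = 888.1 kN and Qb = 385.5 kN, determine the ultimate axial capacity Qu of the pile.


Using Qu = Qf + Qb
Qu = 888.1 + 385.5
Qu = 1273.6 kN


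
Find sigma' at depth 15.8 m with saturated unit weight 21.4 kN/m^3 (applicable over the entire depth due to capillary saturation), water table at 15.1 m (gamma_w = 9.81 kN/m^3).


Total stress = gamma_sat * depth
sigma = 21.4 * 15.8 = 338.12 kPa
Pore water pressure u = gamma_w * (depth - d_wt)
u = 9.81 * (15.8 - 15.1) = 6.867 kPa
Effective stress = sigma - u
sigma' = 338.12 - 6.867 = 331.25 kPa


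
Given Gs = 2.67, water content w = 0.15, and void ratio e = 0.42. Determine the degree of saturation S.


Result: 0.9536

Derivation:
Using S = Gs * w / e
S = 2.67 * 0.15 / 0.42
S = 0.9536


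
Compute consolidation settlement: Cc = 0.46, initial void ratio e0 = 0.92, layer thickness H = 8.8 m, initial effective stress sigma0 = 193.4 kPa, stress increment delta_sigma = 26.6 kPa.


Result: 0.118 m

Derivation:
Using Sc = Cc * H / (1 + e0) * log10((sigma0 + delta_sigma) / sigma0)
Stress ratio = (193.4 + 26.6) / 193.4 = 1.13754
log10(1.13754) = 0.0559662
Cc * H / (1 + e0) = 0.46 * 8.8 / (1 + 0.92) = 2.10833
Sc = 2.10833 * 0.0559662
Sc = 0.118 m


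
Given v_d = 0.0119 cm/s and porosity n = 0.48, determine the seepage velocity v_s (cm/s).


Using v_s = v_d / n
v_s = 0.0119 / 0.48
v_s = 0.02479 cm/s


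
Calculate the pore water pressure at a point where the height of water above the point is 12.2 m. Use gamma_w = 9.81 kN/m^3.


Using u = gamma_w * h_w
u = 9.81 * 12.2
u = 119.68 kPa


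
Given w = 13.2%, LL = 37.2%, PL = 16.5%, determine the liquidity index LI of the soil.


First compute the plasticity index:
PI = LL - PL = 37.2 - 16.5 = 20.7
Then compute the liquidity index:
LI = (w - PL) / PI
LI = (13.2 - 16.5) / 20.7
LI = -0.159


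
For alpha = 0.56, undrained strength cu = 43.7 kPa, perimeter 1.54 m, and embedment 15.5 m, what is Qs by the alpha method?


Using Qs = alpha * cu * perimeter * L
Qs = 0.56 * 43.7 * 1.54 * 15.5
Qs = 584.15 kN


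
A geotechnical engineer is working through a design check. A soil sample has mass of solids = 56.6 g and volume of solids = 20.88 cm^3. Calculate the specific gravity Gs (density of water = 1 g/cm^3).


Using Gs = m_s / (V_s * rho_w)
Since rho_w = 1 g/cm^3:
Gs = 56.6 / 20.88
Gs = 2.711


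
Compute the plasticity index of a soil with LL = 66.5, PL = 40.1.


Using PI = LL - PL
PI = 66.5 - 40.1
PI = 26.4


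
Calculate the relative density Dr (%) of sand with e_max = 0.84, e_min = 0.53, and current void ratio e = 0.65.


Using Dr = (e_max - e) / (e_max - e_min) * 100
e_max - e = 0.84 - 0.65 = 0.19
e_max - e_min = 0.84 - 0.53 = 0.31
Dr = 0.19 / 0.31 * 100
Dr = 61.29 %


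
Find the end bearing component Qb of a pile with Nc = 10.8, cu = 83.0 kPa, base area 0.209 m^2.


Using Qb = Nc * cu * Ab
Qb = 10.8 * 83.0 * 0.209
Qb = 187.35 kN


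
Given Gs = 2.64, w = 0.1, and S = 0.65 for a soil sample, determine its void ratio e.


Result: 0.4062

Derivation:
Using the relation e = Gs * w / S
e = 2.64 * 0.1 / 0.65
e = 0.4062


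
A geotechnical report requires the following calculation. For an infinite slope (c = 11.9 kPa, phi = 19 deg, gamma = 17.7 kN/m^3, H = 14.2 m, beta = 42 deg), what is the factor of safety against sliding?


Using Fs = c / (gamma*H*sin(beta)*cos(beta)) + tan(phi)/tan(beta)
Cohesion contribution = 11.9 / (17.7*14.2*sin(42)*cos(42))
Cohesion contribution = 0.095214
Friction contribution = tan(19)/tan(42) = 0.382415
Fs = 0.095214 + 0.382415
Fs = 0.478


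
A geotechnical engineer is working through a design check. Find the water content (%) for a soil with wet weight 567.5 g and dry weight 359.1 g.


Using w = (m_wet - m_dry) / m_dry * 100
m_wet - m_dry = 567.5 - 359.1 = 208.4 g
w = 208.4 / 359.1 * 100
w = 58.03 %


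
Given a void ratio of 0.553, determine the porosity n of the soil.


Using the relation n = e / (1 + e)
n = 0.553 / (1 + 0.553)
n = 0.553 / 1.553
n = 0.3561


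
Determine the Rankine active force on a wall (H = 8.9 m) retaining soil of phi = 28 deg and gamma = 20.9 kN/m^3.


Compute active earth pressure coefficient:
Ka = tan^2(45 - phi/2) = tan^2(31.0) = 0.361033
Compute active force:
Pa = 0.5 * Ka * gamma * H^2
Pa = 0.5 * 0.361033 * 20.9 * 8.9^2
Pa = 298.84 kN/m


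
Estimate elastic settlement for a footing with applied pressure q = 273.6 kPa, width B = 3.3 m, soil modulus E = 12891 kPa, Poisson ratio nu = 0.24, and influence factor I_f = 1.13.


Using Se = q * B * (1 - nu^2) * I_f / E
1 - nu^2 = 1 - 0.24^2 = 0.9424
Se = 273.6 * 3.3 * 0.9424 * 1.13 / 12891
Se = 0.074586 m
Convert to mm: Se = 0.074586 * 1000 = 74.586 mm


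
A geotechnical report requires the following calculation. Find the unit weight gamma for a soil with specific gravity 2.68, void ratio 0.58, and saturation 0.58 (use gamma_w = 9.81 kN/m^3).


Using gamma = gamma_w * (Gs + S*e) / (1 + e)
Numerator: Gs + S*e = 2.68 + 0.58*0.58 = 3.0164
Denominator: 1 + e = 1 + 0.58 = 1.58
gamma = 9.81 * 3.0164 / 1.58
gamma = 18.728 kN/m^3


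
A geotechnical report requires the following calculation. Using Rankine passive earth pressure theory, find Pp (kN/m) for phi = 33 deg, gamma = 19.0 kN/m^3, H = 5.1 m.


Result: 838.18 kN/m

Derivation:
Compute passive earth pressure coefficient:
Kp = tan^2(45 + phi/2) = tan^2(61.5) = 3.39212
Compute passive force:
Pp = 0.5 * Kp * gamma * H^2
Pp = 0.5 * 3.39212 * 19.0 * 5.1^2
Pp = 838.18 kN/m


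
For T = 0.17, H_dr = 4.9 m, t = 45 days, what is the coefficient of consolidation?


Using cv = T * H_dr^2 / t
H_dr^2 = 4.9^2 = 24.01
cv = 0.17 * 24.01 / 45
cv = 0.0907 m^2/day


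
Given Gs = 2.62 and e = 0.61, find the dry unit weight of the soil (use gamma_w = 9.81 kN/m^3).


Using gamma_d = Gs * gamma_w / (1 + e)
gamma_d = 2.62 * 9.81 / (1 + 0.61)
gamma_d = 2.62 * 9.81 / 1.61
gamma_d = 15.964 kN/m^3


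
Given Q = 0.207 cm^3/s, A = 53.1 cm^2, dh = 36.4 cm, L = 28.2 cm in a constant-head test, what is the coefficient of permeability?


Result: 0.00302 cm/s

Derivation:
Compute hydraulic gradient:
i = dh / L = 36.4 / 28.2 = 1.29078
Then apply Darcy's law:
k = Q / (A * i)
k = 0.207 / (53.1 * 1.29078)
k = 0.207 / 68.5404
k = 0.00302 cm/s


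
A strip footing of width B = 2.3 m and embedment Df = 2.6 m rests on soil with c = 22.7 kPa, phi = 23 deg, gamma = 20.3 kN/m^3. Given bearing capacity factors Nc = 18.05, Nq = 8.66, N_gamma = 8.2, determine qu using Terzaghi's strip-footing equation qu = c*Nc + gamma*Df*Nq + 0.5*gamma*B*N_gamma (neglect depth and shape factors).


Compute qu = c*Nc + gamma*Df*Nq + 0.5*gamma*B*N_gamma
Term 1: 22.7 * 18.05 = 409.735
Term 2: 20.3 * 2.6 * 8.66 = 457.0748
Term 3: 0.5 * 20.3 * 2.3 * 8.2 = 191.429
qu = 409.735 + 457.0748 + 191.429
qu = 1058.24 kPa


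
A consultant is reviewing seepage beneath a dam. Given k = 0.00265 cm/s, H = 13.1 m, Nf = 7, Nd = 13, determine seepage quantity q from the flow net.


Convert k to m/s for unit consistency with H:
k = 0.00265 cm/s = 0.00265 / 100 m/s = 2.65e-05 m/s
Using q = k * H * Nf / Nd
Nf / Nd = 7 / 13 = 0.5385
q = 2.65e-05 * 13.1 * 0.5385
q = 0.0001869 m^3/s per m


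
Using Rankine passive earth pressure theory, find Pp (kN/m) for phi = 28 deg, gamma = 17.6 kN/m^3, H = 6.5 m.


Compute passive earth pressure coefficient:
Kp = tan^2(45 + phi/2) = tan^2(59.0) = 2.769826
Compute passive force:
Pp = 0.5 * Kp * gamma * H^2
Pp = 0.5 * 2.769826 * 17.6 * 6.5^2
Pp = 1029.82 kN/m


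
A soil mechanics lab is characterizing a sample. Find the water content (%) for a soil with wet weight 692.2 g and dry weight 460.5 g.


Using w = (m_wet - m_dry) / m_dry * 100
m_wet - m_dry = 692.2 - 460.5 = 231.7 g
w = 231.7 / 460.5 * 100
w = 50.31 %


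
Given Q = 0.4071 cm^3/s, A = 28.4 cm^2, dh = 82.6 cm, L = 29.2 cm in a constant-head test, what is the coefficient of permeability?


Result: 0.005067 cm/s

Derivation:
Compute hydraulic gradient:
i = dh / L = 82.6 / 29.2 = 2.82877
Then apply Darcy's law:
k = Q / (A * i)
k = 0.4071 / (28.4 * 2.82877)
k = 0.4071 / 80.337
k = 0.005067 cm/s


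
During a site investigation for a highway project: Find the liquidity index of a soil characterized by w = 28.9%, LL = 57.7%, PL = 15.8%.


Result: 0.313

Derivation:
First compute the plasticity index:
PI = LL - PL = 57.7 - 15.8 = 41.9
Then compute the liquidity index:
LI = (w - PL) / PI
LI = (28.9 - 15.8) / 41.9
LI = 0.313


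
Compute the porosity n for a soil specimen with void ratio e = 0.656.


Result: 0.3961

Derivation:
Using the relation n = e / (1 + e)
n = 0.656 / (1 + 0.656)
n = 0.656 / 1.656
n = 0.3961


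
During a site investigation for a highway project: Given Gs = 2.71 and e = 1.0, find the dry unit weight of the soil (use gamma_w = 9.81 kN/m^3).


Using gamma_d = Gs * gamma_w / (1 + e)
gamma_d = 2.71 * 9.81 / (1 + 1.0)
gamma_d = 2.71 * 9.81 / 2.0
gamma_d = 13.293 kN/m^3


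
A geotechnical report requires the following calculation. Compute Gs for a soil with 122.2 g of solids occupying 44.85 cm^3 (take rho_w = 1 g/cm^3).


Using Gs = m_s / (V_s * rho_w)
Since rho_w = 1 g/cm^3:
Gs = 122.2 / 44.85
Gs = 2.725


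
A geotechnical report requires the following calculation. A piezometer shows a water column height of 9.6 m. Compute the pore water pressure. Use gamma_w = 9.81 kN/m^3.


Using u = gamma_w * h_w
u = 9.81 * 9.6
u = 94.18 kPa


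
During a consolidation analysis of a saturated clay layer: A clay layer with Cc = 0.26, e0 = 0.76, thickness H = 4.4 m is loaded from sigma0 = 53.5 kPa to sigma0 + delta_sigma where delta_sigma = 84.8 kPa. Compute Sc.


Using Sc = Cc * H / (1 + e0) * log10((sigma0 + delta_sigma) / sigma0)
Stress ratio = (53.5 + 84.8) / 53.5 = 2.58505
log10(2.58505) = 0.412468
Cc * H / (1 + e0) = 0.26 * 4.4 / (1 + 0.76) = 0.65
Sc = 0.65 * 0.412468
Sc = 0.2681 m


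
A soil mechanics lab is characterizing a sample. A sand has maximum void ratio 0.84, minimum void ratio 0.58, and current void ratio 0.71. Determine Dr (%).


Using Dr = (e_max - e) / (e_max - e_min) * 100
e_max - e = 0.84 - 0.71 = 0.13
e_max - e_min = 0.84 - 0.58 = 0.26
Dr = 0.13 / 0.26 * 100
Dr = 50.0 %


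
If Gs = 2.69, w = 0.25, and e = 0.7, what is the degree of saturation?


Using S = Gs * w / e
S = 2.69 * 0.25 / 0.7
S = 0.9607


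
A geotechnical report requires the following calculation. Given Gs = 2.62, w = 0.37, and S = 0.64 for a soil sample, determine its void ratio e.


Using the relation e = Gs * w / S
e = 2.62 * 0.37 / 0.64
e = 1.5147


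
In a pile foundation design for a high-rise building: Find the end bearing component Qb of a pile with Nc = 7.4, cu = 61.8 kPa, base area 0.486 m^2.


Using Qb = Nc * cu * Ab
Qb = 7.4 * 61.8 * 0.486
Qb = 222.26 kN


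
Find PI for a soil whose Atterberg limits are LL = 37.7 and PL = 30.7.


Using PI = LL - PL
PI = 37.7 - 30.7
PI = 7.0
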